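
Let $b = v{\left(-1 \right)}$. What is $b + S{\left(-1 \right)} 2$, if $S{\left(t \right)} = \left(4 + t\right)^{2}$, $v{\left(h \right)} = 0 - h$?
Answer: $19$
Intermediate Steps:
$v{\left(h \right)} = - h$
$b = 1$ ($b = \left(-1\right) \left(-1\right) = 1$)
$b + S{\left(-1 \right)} 2 = 1 + \left(4 - 1\right)^{2} \cdot 2 = 1 + 3^{2} \cdot 2 = 1 + 9 \cdot 2 = 1 + 18 = 19$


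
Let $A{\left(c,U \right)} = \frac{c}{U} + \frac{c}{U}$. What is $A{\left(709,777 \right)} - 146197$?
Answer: $- \frac{113593651}{777} \approx -1.462 \cdot 10^{5}$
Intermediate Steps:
$A{\left(c,U \right)} = \frac{2 c}{U}$
$A{\left(709,777 \right)} - 146197 = 2 \cdot 709 \cdot \frac{1}{777} - 146197 = \frac{1418}{777} - 146197 = - \frac{113593651}{777}$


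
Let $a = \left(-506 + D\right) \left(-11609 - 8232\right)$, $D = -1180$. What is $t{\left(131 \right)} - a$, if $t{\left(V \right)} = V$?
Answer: $-33451795$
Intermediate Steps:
$a = 33451926$ ($a = \left(-506 - 1180\right) \left(-11609 - 8232\right) = \left(-1686\right) \left(-19841\right) = 33451926$)
$t{\left(131 \right)} - a = 131 - 33451926 = -33451795$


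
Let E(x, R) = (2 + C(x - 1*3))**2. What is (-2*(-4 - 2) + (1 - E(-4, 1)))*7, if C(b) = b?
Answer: -84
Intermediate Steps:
E(x, R) = (-1 + x)**2 (E(x, R) = (2 + (x - 1*3))**2 = (2 + (x - 3))**2 = (2 + (-3 + x))**2 = (-1 + x)**2)
(-2*(-4 - 2) + (1 - E(-4, 1)))*7 = (-2*(-4 - 2) + (1 - (-1 - 4)**2))*7 = (-2*(-6) + (1 - 1*(-5)**2))*7 = (12 + (1 - 1*25))*7 = (12 + (1 - 25))*7 = (12 - 24)*7 = -12*7 = -84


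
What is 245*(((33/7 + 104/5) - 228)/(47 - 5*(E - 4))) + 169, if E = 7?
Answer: -44201/32 ≈ -1381.3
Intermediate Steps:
245*(((33/7 + 104/5) - 228)/(47 - 5*(E - 4))) + 169 = 245*(((33/7 + 104/5) - 228)/(47 - 5*(7 - 4))) + 169 = 245*(((33*(⅐) + 104*(⅕)) - 228)/(47 - 5*3)) + 169 = 245*(((33/7 + 104/5) - 228)/(47 - 15)) + 169 = 245*((893/35 - 228)/32) + 169 = 245*(-7087/35*1/32) + 169 = 245*(-7087/1120) + 169 = -49609/32 + 169 = -44201/32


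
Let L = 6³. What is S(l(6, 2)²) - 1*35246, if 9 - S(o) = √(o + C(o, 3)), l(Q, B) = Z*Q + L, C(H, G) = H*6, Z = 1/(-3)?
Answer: -35237 - 214*√7 ≈ -35803.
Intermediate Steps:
Z = -⅓ ≈ -0.33333
L = 216
C(H, G) = 6*H
l(Q, B) = 216 - Q/3 (l(Q, B) = -Q/3 + 216 = 216 - Q/3)
S(o) = 9 - √7*√o (S(o) = 9 - √(o + 6*o) = 9 - √(7*o) = 9 - √7*√o)
S(l(6, 2)²) - 1*35246 = (9 - √7*√((216 - ⅓*6)²)) - 1*35246 = (9 - √7*√((216 - 2)²)) - 35246 = (9 - √7*√(214²)) - 35246 = (9 - √7*√45796) - 35246 = (9 - 1*√7*214) - 35246 = (9 - 214*√7) - 35246 = -35237 - 214*√7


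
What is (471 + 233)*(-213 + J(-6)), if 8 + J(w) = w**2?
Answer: -130240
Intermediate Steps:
J(w) = -8 + w**2
(471 + 233)*(-213 + J(-6)) = (471 + 233)*(-213 + (-8 + (-6)**2)) = 704*(-213 + (-8 + 36)) = 704*(-213 + 28) = 704*(-185) = -130240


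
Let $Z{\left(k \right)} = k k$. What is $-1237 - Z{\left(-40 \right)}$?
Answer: $-2837$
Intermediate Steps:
$Z{\left(k \right)} = k^{2}$
$-1237 - Z{\left(-40 \right)} = -1237 - \left(-40\right)^{2} = -1237 - 1600 = -2837$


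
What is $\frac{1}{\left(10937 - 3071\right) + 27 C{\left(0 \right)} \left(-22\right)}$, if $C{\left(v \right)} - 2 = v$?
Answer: $\frac{1}{6678} \approx 0.00014975$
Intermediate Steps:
$C{\left(v \right)} = 2 + v$
$\frac{1}{\left(10937 - 3071\right) + 27 C{\left(0 \right)} \left(-22\right)} = \frac{1}{\left(10937 - 3071\right) + 27 \left(2 + 0\right) \left(-22\right)} = \frac{1}{7866 + 27 \cdot 2 \left(-22\right)} = \frac{1}{7866 + 54 \left(-22\right)} = \frac{1}{7866 - 1188} = \frac{1}{6678}$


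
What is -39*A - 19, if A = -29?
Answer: 1112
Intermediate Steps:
-39*A - 19 = -39*(-29) - 19 = 1131 - 19 = 1112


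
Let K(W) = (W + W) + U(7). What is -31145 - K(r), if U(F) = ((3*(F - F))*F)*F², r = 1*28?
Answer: -31201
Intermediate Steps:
r = 28
U(F) = 0 (U(F) = ((3*0)*F)*F² = (0*F)*F² = 0*F² = 0)
K(W) = 2*W (K(W) = (W + W) + 0 = 2*W + 0 = 2*W)
-31145 - K(r) = -31145 - 2*28 = -31145 - 1*56 = -31145 - 56 = -31201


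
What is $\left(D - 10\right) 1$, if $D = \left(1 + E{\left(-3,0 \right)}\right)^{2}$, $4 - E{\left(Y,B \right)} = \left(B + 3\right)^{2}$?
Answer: $6$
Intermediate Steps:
$E{\left(Y,B \right)} = 4 - \left(3 + B\right)^{2}$ ($E{\left(Y,B \right)} = 4 - \left(B + 3\right)^{2} = 4 - \left(3 + B\right)^{2}$)
$D = 16$ ($D = \left(1 + \left(4 - \left(3 + 0\right)^{2}\right)\right)^{2} = \left(1 + \left(4 - 3^{2}\right)\right)^{2} = \left(1 + \left(4 - 9\right)\right)^{2} = \left(1 - 5\right)^{2} = \left(-4\right)^{2} = 16$)
$\left(D - 10\right) 1 = \left(16 - 10\right) 1 = 6 \cdot 1 = 6$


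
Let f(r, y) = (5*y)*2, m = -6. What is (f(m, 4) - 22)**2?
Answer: 324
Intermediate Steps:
f(r, y) = 10*y
(f(m, 4) - 22)**2 = (10*4 - 22)**2 = (40 - 22)**2 = 18**2 = 324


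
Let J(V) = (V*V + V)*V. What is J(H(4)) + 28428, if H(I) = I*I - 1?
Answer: 32028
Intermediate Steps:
H(I) = -1 + I² (H(I) = I² - 1 = -1 + I²)
J(V) = V*(V + V²) (J(V) = (V² + V)*V = (V + V²)*V = V*(V + V²))
J(H(4)) + 28428 = (-1 + 4²)²*(1 + (-1 + 4²)) + 28428 = (-1 + 16)²*(1 + (-1 + 16)) + 28428 = 15²*(1 + 15) + 28428 = 225*16 + 28428 = 3600 + 28428 = 32028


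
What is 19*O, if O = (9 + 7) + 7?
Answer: 437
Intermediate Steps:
O = 23 (O = 16 + 7 = 23)
19*O = 19*23 = 437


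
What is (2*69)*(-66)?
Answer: -9108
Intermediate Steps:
(2*69)*(-66) = 138*(-66) = -9108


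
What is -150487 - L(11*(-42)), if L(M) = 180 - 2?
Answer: -150665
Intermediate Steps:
L(M) = 178
-150487 - L(11*(-42)) = -150487 - 1*178 = -150487 - 178 = -150665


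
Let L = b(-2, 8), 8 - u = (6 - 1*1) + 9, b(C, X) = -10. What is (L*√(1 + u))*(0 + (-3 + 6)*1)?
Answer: -30*I*√5 ≈ -67.082*I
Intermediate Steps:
u = -6 (u = 8 - ((6 - 1*1) + 9) = 8 - ((6 - 1) + 9) = 8 - (5 + 9) = 8 - 1*14 = 8 - 14 = -6)
L = -10
(L*√(1 + u))*(0 + (-3 + 6)*1) = (-10*√(1 - 6))*(0 + (-3 + 6)*1) = (-10*I*√5)*(0 + 3*1) = (-10*I*√5)*(0 + 3) = -10*I*√5*3 = -30*I*√5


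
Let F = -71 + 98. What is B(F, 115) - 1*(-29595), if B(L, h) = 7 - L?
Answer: 29575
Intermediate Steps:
F = 27
B(F, 115) - 1*(-29595) = (7 - 1*27) - 1*(-29595) = (7 - 27) + 29595 = -20 + 29595 = 29575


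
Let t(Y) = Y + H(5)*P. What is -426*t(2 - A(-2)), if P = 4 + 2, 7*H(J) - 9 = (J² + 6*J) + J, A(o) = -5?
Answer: -197238/7 ≈ -28177.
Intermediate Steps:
H(J) = 9/7 + J + J²/7 (H(J) = 9/7 + ((J² + 6*J) + J)/7 = 9/7 + (J² + 7*J)/7 = 9/7 + (J + J²/7) = 9/7 + J + J²/7)
P = 6
t(Y) = 414/7 + Y (t(Y) = Y + (9/7 + 5 + (⅐)*5²)*6 = Y + (9/7 + 5 + (⅐)*25)*6 = Y + (9/7 + 5 + 25/7)*6 = Y + (69/7)*6 = Y + 414/7 = 414/7 + Y)
-426*t(2 - A(-2)) = -426*(414/7 + (2 - 1*(-5))) = -426*(414/7 + (2 + 5)) = -426*(414/7 + 7) = -426*463/7 = -197238/7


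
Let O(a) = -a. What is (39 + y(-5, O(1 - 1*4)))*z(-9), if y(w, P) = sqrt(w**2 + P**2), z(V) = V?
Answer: -351 - 9*sqrt(34) ≈ -403.48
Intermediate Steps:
y(w, P) = sqrt(P**2 + w**2)
(39 + y(-5, O(1 - 1*4)))*z(-9) = (39 + sqrt((-(1 - 1*4))**2 + (-5)**2))*(-9) = (39 + sqrt((-(1 - 4))**2 + 25))*(-9) = (39 + sqrt((-1*(-3))**2 + 25))*(-9) = (39 + sqrt(3**2 + 25))*(-9) = (39 + sqrt(9 + 25))*(-9) = (39 + sqrt(34))*(-9) = -351 - 9*sqrt(34)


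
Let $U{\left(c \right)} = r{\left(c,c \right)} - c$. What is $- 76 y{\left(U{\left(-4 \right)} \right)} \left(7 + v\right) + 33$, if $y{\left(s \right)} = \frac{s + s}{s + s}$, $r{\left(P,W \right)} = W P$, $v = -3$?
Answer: $-271$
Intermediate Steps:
$r{\left(P,W \right)} = P W$
$U{\left(c \right)} = c^{2} - c$ ($U{\left(c \right)} = c c - c = c^{2} - c$)
$y{\left(s \right)} = 1$ ($y{\left(s \right)} = \frac{2 s}{2 s} = 2 s \frac{1}{2 s} = 1$)
$- 76 y{\left(U{\left(-4 \right)} \right)} \left(7 + v\right) + 33 = - 76 \cdot 1 \left(7 - 3\right) + 33 = - 76 \cdot 1 \cdot 4 + 33 = \left(-76\right) 4 + 33 = -304 + 33 = -271$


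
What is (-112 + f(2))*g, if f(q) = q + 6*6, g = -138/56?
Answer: 2553/14 ≈ 182.36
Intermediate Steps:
g = -69/28 (g = -138*1/56 = -69/28 ≈ -2.4643)
f(q) = 36 + q (f(q) = q + 36 = 36 + q)
(-112 + f(2))*g = (-112 + (36 + 2))*(-69/28) = (-112 + 38)*(-69/28) = -74*(-69/28) = 2553/14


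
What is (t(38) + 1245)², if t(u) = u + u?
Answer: 1745041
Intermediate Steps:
t(u) = 2*u
(t(38) + 1245)² = (2*38 + 1245)² = (76 + 1245)² = 1321² = 1745041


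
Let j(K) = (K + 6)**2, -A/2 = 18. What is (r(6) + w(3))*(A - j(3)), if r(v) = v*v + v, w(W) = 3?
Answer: -5265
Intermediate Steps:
A = -36 (A = -2*18 = -36)
r(v) = v + v**2 (r(v) = v**2 + v = v + v**2)
j(K) = (6 + K)**2
(r(6) + w(3))*(A - j(3)) = (6*(1 + 6) + 3)*(-36 - (6 + 3)**2) = (6*7 + 3)*(-36 - 1*9**2) = (42 + 3)*(-36 - 1*81) = 45*(-36 - 81) = 45*(-117) = -5265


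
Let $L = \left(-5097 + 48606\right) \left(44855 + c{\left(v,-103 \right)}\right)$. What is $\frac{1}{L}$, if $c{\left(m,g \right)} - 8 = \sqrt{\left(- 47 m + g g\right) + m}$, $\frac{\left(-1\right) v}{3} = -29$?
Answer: $\frac{44863}{87569788186458} - \frac{\sqrt{6607}}{87569788186458} \approx 5.1138 \cdot 10^{-10}$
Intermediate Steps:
$v = 87$ ($v = \left(-3\right) \left(-29\right) = 87$)
$c{\left(m,g \right)} = 8 + \sqrt{g^{2} - 46 m}$ ($c{\left(m,g \right)} = 8 + \sqrt{\left(- 47 m + g g\right) + m} = 8 + \sqrt{\left(- 47 m + g^{2}\right) + m} = 8 + \sqrt{\left(g^{2} - 47 m\right) + m} = 8 + \sqrt{g^{2} - 46 m}$)
$L = 1951944267 + 43509 \sqrt{6607}$ ($L = \left(-5097 + 48606\right) \left(44855 + \left(8 + \sqrt{\left(-103\right)^{2} - 4002}\right)\right) = 43509 \left(44855 + \left(8 + \sqrt{10609 - 4002}\right)\right) = 43509 \left(44855 + \left(8 + \sqrt{6607}\right)\right) = 43509 \left(44863 + \sqrt{6607}\right) = 1951944267 + 43509 \sqrt{6607} \approx 1.9555 \cdot 10^{9}$)
$\frac{1}{L} = \frac{1}{1951944267 + 43509 \sqrt{6607}}$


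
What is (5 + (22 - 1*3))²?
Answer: 576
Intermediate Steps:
(5 + (22 - 1*3))² = (5 + (22 - 3))² = (5 + 19)² = 24² = 576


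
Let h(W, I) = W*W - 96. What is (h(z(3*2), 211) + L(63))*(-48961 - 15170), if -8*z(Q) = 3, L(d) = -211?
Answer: 1259468709/64 ≈ 1.9679e+7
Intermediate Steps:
z(Q) = -3/8 (z(Q) = -⅛*3 = -3/8)
h(W, I) = -96 + W² (h(W, I) = W² - 96 = -96 + W²)
(h(z(3*2), 211) + L(63))*(-48961 - 15170) = ((-96 + (-3/8)²) - 211)*(-48961 - 15170) = ((-96 + 9/64) - 211)*(-64131) = (-6135/64 - 211)*(-64131) = -19639/64*(-64131) = 1259468709/64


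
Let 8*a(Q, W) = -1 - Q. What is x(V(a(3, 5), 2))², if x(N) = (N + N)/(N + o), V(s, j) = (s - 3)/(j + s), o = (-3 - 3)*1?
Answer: 196/625 ≈ 0.31360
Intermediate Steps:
a(Q, W) = -⅛ - Q/8 (a(Q, W) = (-1 - Q)/8 = -⅛ - Q/8)
o = -6 (o = -6*1 = -6)
V(s, j) = (-3 + s)/(j + s)
x(N) = 2*N/(-6 + N) (x(N) = (N + N)/(N - 6) = (2*N)/(-6 + N) = 2*N/(-6 + N))
x(V(a(3, 5), 2))² = (2*((-3 + (-⅛ - ⅛*3))/(2 + (-⅛ - ⅛*3)))/(-6 + (-3 + (-⅛ - ⅛*3))/(2 + (-⅛ - ⅛*3))))² = (2*((-3 + (-⅛ - 3/8))/(2 + (-⅛ - 3/8)))/(-6 + (-3 + (-⅛ - 3/8))/(2 + (-⅛ - 3/8))))² = (2*((-3 - ½)/(2 - ½))/(-6 + (-3 - ½)/(2 - ½)))² = (2*(-7/2/(3/2))/(-6 - 7/2/(3/2)))² = (2*((⅔)*(-7/2))/(-6 + (⅔)*(-7/2)))² = (2*(-7/3)/(-6 - 7/3))² = (2*(-7/3)/(-25/3))² = (2*(-7/3)*(-3/25))² = (14/25)² = 196/625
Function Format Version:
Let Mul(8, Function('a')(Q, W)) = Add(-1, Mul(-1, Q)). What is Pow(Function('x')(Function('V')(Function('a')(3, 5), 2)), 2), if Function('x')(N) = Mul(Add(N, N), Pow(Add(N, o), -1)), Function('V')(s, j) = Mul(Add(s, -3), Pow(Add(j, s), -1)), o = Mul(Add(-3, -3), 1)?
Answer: Rational(196, 625) ≈ 0.31360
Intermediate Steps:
Function('a')(Q, W) = Add(Rational(-1, 8), Mul(Rational(-1, 8), Q)) (Function('a')(Q, W) = Mul(Rational(1, 8), Add(-1, Mul(-1, Q))) = Add(Rational(-1, 8), Mul(Rational(-1, 8), Q)))
o = -6 (o = Mul(-6, 1) = -6)
Function('V')(s, j) = Mul(Pow(Add(j, s), -1), Add(-3, s)) (Function('V')(s, j) = Mul(Add(-3, s), Pow(Add(j, s), -1)) = Mul(Pow(Add(j, s), -1), Add(-3, s)))
Function('x')(N) = Mul(2, N, Pow(Add(-6, N), -1)) (Function('x')(N) = Mul(Add(N, N), Pow(Add(N, -6), -1)) = Mul(Mul(2, N), Pow(Add(-6, N), -1)) = Mul(2, N, Pow(Add(-6, N), -1)))
Pow(Function('x')(Function('V')(Function('a')(3, 5), 2)), 2) = Pow(Mul(2, Mul(Pow(Add(2, Add(Rational(-1, 8), Mul(Rational(-1, 8), 3))), -1), Add(-3, Add(Rational(-1, 8), Mul(Rational(-1, 8), 3)))), Pow(Add(-6, Mul(Pow(Add(2, Add(Rational(-1, 8), Mul(Rational(-1, 8), 3))), -1), Add(-3, Add(Rational(-1, 8), Mul(Rational(-1, 8), 3))))), -1)), 2) = Pow(Mul(2, Mul(Pow(Add(2, Add(Rational(-1, 8), Rational(-3, 8))), -1), Add(-3, Add(Rational(-1, 8), Rational(-3, 8)))), Pow(Add(-6, Mul(Pow(Add(2, Add(Rational(-1, 8), Rational(-3, 8))), -1), Add(-3, Add(Rational(-1, 8), Rational(-3, 8))))), -1)), 2) = Pow(Mul(2, Mul(Pow(Add(2, Rational(-1, 2)), -1), Add(-3, Rational(-1, 2))), Pow(Add(-6, Mul(Pow(Add(2, Rational(-1, 2)), -1), Add(-3, Rational(-1, 2)))), -1)), 2) = Pow(Mul(2, Mul(Pow(Rational(3, 2), -1), Rational(-7, 2)), Pow(Add(-6, Mul(Pow(Rational(3, 2), -1), Rational(-7, 2))), -1)), 2) = Pow(Mul(2, Mul(Rational(2, 3), Rational(-7, 2)), Pow(Add(-6, Mul(Rational(2, 3), Rational(-7, 2))), -1)), 2) = Pow(Mul(2, Rational(-7, 3), Pow(Add(-6, Rational(-7, 3)), -1)), 2) = Pow(Mul(2, Rational(-7, 3), Pow(Rational(-25, 3), -1)), 2) = Pow(Mul(2, Rational(-7, 3), Rational(-3, 25)), 2) = Pow(Rational(14, 25), 2) = Rational(196, 625)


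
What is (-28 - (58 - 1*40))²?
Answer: 2116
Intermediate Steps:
(-28 - (58 - 1*40))² = (-28 - (58 - 40))² = (-28 - 1*18)² = (-28 - 18)² = (-46)² = 2116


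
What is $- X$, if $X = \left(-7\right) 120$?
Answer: $840$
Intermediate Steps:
$X = -840$
$- X = \left(-1\right) \left(-840\right) = 840$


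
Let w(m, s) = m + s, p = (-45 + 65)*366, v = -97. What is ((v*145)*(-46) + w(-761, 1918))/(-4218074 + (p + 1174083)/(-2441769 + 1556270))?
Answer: -573933520353/3735101490329 ≈ -0.15366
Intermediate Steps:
p = 7320 (p = 20*366 = 7320)
((v*145)*(-46) + w(-761, 1918))/(-4218074 + (p + 1174083)/(-2441769 + 1556270)) = (-97*145*(-46) + (-761 + 1918))/(-4218074 + (7320 + 1174083)/(-2441769 + 1556270)) = (-14065*(-46) + 1157)/(-4218074 + 1181403/(-885499)) = (646990 + 1157)/(-4218074 + 1181403*(-1/885499)) = 648147/(-4218074 - 1181403/885499) = 648147/(-3735101490329/885499) = 648147*(-885499/3735101490329) = -573933520353/3735101490329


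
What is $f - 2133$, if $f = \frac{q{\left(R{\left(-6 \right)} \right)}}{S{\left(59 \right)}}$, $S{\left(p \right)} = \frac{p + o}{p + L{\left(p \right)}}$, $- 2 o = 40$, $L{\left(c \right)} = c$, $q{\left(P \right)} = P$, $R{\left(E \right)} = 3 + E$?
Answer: $- \frac{27847}{13} \approx -2142.1$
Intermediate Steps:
$o = -20$ ($o = \left(- \frac{1}{2}\right) 40 = -20$)
$S{\left(p \right)} = \frac{-20 + p}{2 p}$ ($S{\left(p \right)} = \frac{p - 20}{p + p} = \frac{-20 + p}{2 p}$)
$f = - \frac{118}{13}$ ($f = \frac{3 - 6}{\frac{1}{2} \cdot \frac{1}{59} \left(-20 + 59\right)} = - \frac{3}{\frac{1}{2} \cdot \frac{1}{59} \cdot 39} = - \frac{3}{\frac{39}{118}} = \left(-3\right) \frac{118}{39} = - \frac{118}{13} \approx -9.0769$)
$f - 2133 = - \frac{118}{13} - 2133 = - \frac{27847}{13}$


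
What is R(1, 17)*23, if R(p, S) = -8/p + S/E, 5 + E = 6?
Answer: 207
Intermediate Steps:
E = 1 (E = -5 + 6 = 1)
R(p, S) = S - 8/p (R(p, S) = -8/p + S/1 = -8/p + S*1 = -8/p + S = S - 8/p)
R(1, 17)*23 = (17 - 8/1)*23 = (17 - 8*1)*23 = (17 - 8)*23 = 9*23 = 207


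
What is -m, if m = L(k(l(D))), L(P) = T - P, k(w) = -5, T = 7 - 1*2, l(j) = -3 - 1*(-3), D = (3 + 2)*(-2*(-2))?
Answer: -10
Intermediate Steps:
D = 20 (D = 5*4 = 20)
l(j) = 0 (l(j) = -3 + 3 = 0)
T = 5 (T = 7 - 2 = 5)
L(P) = 5 - P
m = 10 (m = 5 - 1*(-5) = 5 + 5 = 10)
-m = -1*10 = -10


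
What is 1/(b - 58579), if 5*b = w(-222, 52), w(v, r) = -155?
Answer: -1/58610 ≈ -1.7062e-5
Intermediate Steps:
b = -31 (b = (⅕)*(-155) = -31)
1/(b - 58579) = 1/(-31 - 58579) = 1/(-58610) = -1/58610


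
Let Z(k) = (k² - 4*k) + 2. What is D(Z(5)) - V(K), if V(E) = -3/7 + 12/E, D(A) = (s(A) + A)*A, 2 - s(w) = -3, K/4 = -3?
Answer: 598/7 ≈ 85.429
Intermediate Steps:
K = -12 (K = 4*(-3) = -12)
Z(k) = 2 + k² - 4*k
s(w) = 5 (s(w) = 2 - 1*(-3) = 2 + 3 = 5)
D(A) = A*(5 + A) (D(A) = (5 + A)*A = A*(5 + A))
V(E) = -3/7 + 12/E (V(E) = -3*⅐ + 12/E = -3/7 + 12/E)
D(Z(5)) - V(K) = (2 + 5² - 4*5)*(5 + (2 + 5² - 4*5)) - (-3/7 + 12/(-12)) = (2 + 25 - 20)*(5 + (2 + 25 - 20)) - (-3/7 + 12*(-1/12)) = 7*(5 + 7) - (-3/7 - 1) = 7*12 - 1*(-10/7) = 84 + 10/7 = 598/7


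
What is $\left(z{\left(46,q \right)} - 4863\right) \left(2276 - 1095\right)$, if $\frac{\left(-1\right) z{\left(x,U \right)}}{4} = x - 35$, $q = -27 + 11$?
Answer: $-5795167$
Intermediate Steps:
$q = -16$
$z{\left(x,U \right)} = 140 - 4 x$ ($z{\left(x,U \right)} = - 4 \left(x - 35\right) = - 4 \left(-35 + x\right) = 140 - 4 x$)
$\left(z{\left(46,q \right)} - 4863\right) \left(2276 - 1095\right) = \left(\left(140 - 184\right) - 4863\right) \left(2276 - 1095\right) = \left(\left(140 - 184\right) - 4863\right) 1181 = \left(-44 - 4863\right) 1181 = \left(-4907\right) 1181 = -5795167$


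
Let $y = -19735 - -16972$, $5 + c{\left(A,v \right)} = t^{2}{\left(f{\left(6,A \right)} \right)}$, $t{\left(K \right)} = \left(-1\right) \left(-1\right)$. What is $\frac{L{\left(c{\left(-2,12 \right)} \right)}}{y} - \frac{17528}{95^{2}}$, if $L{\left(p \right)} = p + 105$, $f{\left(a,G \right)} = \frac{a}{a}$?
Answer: $- \frac{49341389}{24936075} \approx -1.9787$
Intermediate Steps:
$f{\left(a,G \right)} = 1$
$t{\left(K \right)} = 1$
$c{\left(A,v \right)} = -4$ ($c{\left(A,v \right)} = -5 + 1^{2} = -5 + 1 = -4$)
$L{\left(p \right)} = 105 + p$
$y = -2763$ ($y = -19735 + 16972 = -2763$)
$\frac{L{\left(c{\left(-2,12 \right)} \right)}}{y} - \frac{17528}{95^{2}} = \frac{105 - 4}{-2763} - \frac{17528}{95^{2}} = 101 \left(- \frac{1}{2763}\right) - \frac{17528}{9025} = - \frac{101}{2763} - \frac{17528}{9025} = - \frac{49341389}{24936075}$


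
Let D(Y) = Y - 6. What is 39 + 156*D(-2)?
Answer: -1209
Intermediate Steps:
D(Y) = -6 + Y
39 + 156*D(-2) = 39 + 156*(-6 - 2) = 39 + 156*(-8) = 39 - 1248 = -1209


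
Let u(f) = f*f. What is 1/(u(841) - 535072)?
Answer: 1/172209 ≈ 5.8069e-6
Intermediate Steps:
u(f) = f²
1/(u(841) - 535072) = 1/(841² - 535072) = 1/(707281 - 535072) = 1/172209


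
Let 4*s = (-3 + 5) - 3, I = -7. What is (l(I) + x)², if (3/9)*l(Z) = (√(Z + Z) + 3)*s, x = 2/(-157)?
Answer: -1086533/394384 + 4263*I*√14/1256 ≈ -2.755 + 12.7*I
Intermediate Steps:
x = -2/157 (x = 2*(-1/157) = -2/157 ≈ -0.012739)
s = -¼ (s = ((-3 + 5) - 3)/4 = (2 - 3)/4 = (¼)*(-1) = -¼ ≈ -0.25000)
l(Z) = -9/4 - 3*√2*√Z/4 (l(Z) = 3*((√(Z + Z) + 3)*(-¼)) = 3*((√(2*Z) + 3)*(-¼)) = 3*((√2*√Z + 3)*(-¼)) = 3*((3 + √2*√Z)*(-¼)) = 3*(-¾ - √2*√Z/4) = -9/4 - 3*√2*√Z/4)
(l(I) + x)² = ((-9/4 - 3*√2*√(-7)/4) - 2/157)² = ((-9/4 - 3*√2*I*√7/4) - 2/157)² = ((-9/4 - 3*I*√14/4) - 2/157)² = (-1421/628 - 3*I*√14/4)²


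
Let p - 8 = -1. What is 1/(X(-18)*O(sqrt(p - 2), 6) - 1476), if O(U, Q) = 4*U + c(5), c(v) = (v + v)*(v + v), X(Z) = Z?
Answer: -91/297396 + sqrt(5)/148698 ≈ -0.00029095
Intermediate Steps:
p = 7 (p = 8 - 1 = 7)
c(v) = 4*v**2 (c(v) = (2*v)*(2*v) = 4*v**2)
O(U, Q) = 100 + 4*U (O(U, Q) = 4*U + 4*5**2 = 4*U + 4*25 = 4*U + 100 = 100 + 4*U)
1/(X(-18)*O(sqrt(p - 2), 6) - 1476) = 1/(-18*(100 + 4*sqrt(7 - 2)) - 1476) = 1/(-18*(100 + 4*sqrt(5)) - 1476) = 1/((-1800 - 72*sqrt(5)) - 1476) = 1/(-3276 - 72*sqrt(5))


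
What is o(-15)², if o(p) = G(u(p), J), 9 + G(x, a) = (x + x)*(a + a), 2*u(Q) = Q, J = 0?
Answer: 81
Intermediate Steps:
u(Q) = Q/2
G(x, a) = -9 + 4*a*x (G(x, a) = -9 + (x + x)*(a + a) = -9 + (2*x)*(2*a) = -9 + 4*a*x)
o(p) = -9 (o(p) = -9 + 4*0*(p/2) = -9 + 0 = -9)
o(-15)² = (-9)² = 81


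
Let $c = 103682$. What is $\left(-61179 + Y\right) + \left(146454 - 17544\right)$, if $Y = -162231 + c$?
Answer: $9182$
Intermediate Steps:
$Y = -58549$ ($Y = -162231 + 103682 = -58549$)
$\left(-61179 + Y\right) + \left(146454 - 17544\right) = \left(-61179 - 58549\right) + \left(146454 - 17544\right) = -119728 + \left(146454 - 17544\right) = -119728 + 128910 = 9182$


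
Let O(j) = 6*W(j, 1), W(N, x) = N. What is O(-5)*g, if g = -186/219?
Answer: 1860/73 ≈ 25.479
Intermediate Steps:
O(j) = 6*j
g = -62/73 (g = -186*1/219 = -62/73 ≈ -0.84931)
O(-5)*g = (6*(-5))*(-62/73) = -30*(-62/73) = 1860/73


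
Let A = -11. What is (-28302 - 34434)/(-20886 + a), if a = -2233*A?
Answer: -62736/3677 ≈ -17.062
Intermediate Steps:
a = 24563 (a = -2233*(-11) = 24563)
(-28302 - 34434)/(-20886 + a) = (-28302 - 34434)/(-20886 + 24563) = -62736/3677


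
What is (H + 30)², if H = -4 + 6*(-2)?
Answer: 196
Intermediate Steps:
H = -16 (H = -4 - 12 = -16)
(H + 30)² = (-16 + 30)² = 14² = 196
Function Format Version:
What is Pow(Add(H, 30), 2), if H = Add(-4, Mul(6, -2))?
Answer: 196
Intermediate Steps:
H = -16 (H = Add(-4, -12) = -16)
Pow(Add(H, 30), 2) = Pow(Add(-16, 30), 2) = Pow(14, 2) = 196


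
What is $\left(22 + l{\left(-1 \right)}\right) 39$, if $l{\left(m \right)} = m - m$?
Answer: $858$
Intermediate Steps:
$l{\left(m \right)} = 0$
$\left(22 + l{\left(-1 \right)}\right) 39 = \left(22 + 0\right) 39 = 22 \cdot 39 = 858$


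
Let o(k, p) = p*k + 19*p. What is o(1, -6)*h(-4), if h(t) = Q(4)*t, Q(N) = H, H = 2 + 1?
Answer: 1440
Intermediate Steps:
H = 3
Q(N) = 3
o(k, p) = 19*p + k*p (o(k, p) = k*p + 19*p = 19*p + k*p)
h(t) = 3*t
o(1, -6)*h(-4) = (-6*(19 + 1))*(3*(-4)) = -6*20*(-12) = -120*(-12) = 1440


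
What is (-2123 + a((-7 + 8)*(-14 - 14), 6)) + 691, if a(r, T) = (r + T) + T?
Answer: -1448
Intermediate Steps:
a(r, T) = r + 2*T (a(r, T) = (T + r) + T = r + 2*T)
(-2123 + a((-7 + 8)*(-14 - 14), 6)) + 691 = (-2123 + ((-7 + 8)*(-14 - 14) + 2*6)) + 691 = (-2123 + (1*(-28) + 12)) + 691 = (-2123 + (-28 + 12)) + 691 = (-2123 - 16) + 691 = -2139 + 691 = -1448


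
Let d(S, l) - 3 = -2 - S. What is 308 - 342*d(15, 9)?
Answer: 5096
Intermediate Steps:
d(S, l) = 1 - S (d(S, l) = 3 + (-2 - S) = 1 - S)
308 - 342*d(15, 9) = 308 - 342*(1 - 1*15) = 308 - 342*(1 - 15) = 308 - 342*(-14) = 308 + 4788 = 5096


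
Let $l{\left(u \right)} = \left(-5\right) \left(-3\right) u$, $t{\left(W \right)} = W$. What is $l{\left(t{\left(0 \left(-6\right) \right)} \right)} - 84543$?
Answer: $-84543$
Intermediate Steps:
$l{\left(u \right)} = 15 u$
$l{\left(t{\left(0 \left(-6\right) \right)} \right)} - 84543 = 15 \cdot 0 \left(-6\right) - 84543 = 15 \cdot 0 - 84543 = 0 - 84543 = -84543$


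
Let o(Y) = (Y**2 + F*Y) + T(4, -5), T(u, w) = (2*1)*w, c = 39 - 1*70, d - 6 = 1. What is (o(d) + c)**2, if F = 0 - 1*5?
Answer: 729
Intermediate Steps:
d = 7 (d = 6 + 1 = 7)
c = -31 (c = 39 - 70 = -31)
T(u, w) = 2*w
F = -5 (F = 0 - 5 = -5)
o(Y) = -10 + Y**2 - 5*Y (o(Y) = (Y**2 - 5*Y) + 2*(-5) = (Y**2 - 5*Y) - 10 = -10 + Y**2 - 5*Y)
(o(d) + c)**2 = ((-10 + 7**2 - 5*7) - 31)**2 = ((-10 + 49 - 35) - 31)**2 = (4 - 31)**2 = (-27)**2 = 729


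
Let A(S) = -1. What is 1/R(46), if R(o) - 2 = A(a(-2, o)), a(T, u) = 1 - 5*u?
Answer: 1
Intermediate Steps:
R(o) = 1 (R(o) = 2 - 1 = 1)
1/R(46) = 1/1 = 1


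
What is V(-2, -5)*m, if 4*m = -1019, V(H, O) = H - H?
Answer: 0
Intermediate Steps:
V(H, O) = 0
m = -1019/4 (m = (¼)*(-1019) = -1019/4 ≈ -254.75)
V(-2, -5)*m = 0*(-1019/4) = 0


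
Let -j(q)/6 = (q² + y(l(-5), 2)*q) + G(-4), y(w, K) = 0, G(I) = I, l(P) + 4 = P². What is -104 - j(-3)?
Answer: -74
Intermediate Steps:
l(P) = -4 + P²
j(q) = 24 - 6*q² (j(q) = -6*((q² + 0*q) - 4) = -6*((q² + 0) - 4) = -6*(q² - 4) = -6*(-4 + q²) = 24 - 6*q²)
-104 - j(-3) = -104 - (24 - 6*(-3)²) = -104 - (24 - 6*9) = -104 - (24 - 54) = -104 - 1*(-30) = -104 + 30 = -74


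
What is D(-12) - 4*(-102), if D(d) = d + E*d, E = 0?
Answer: 396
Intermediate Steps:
D(d) = d (D(d) = d + 0*d = d + 0 = d)
D(-12) - 4*(-102) = -12 - 4*(-102) = -12 + 408 = 396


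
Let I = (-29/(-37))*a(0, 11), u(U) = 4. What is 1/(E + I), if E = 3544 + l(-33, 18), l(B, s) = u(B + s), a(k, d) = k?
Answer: 1/3548 ≈ 0.00028185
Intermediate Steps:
l(B, s) = 4
E = 3548 (E = 3544 + 4 = 3548)
I = 0 (I = -29/(-37)*0 = -29*(-1/37)*0 = (29/37)*0 = 0)
1/(E + I) = 1/(3548 + 0) = 1/3548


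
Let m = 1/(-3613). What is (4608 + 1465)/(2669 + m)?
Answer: 21941749/9643096 ≈ 2.2754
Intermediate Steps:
m = -1/3613 ≈ -0.00027678
(4608 + 1465)/(2669 + m) = (4608 + 1465)/(2669 - 1/3613) = 6073/(9643096/3613) = 6073*(3613/9643096) = 21941749/9643096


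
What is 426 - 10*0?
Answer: 426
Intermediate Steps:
426 - 10*0 = 426 - 1*0 = 426 + 0 = 426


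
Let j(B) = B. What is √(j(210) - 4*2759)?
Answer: I*√10826 ≈ 104.05*I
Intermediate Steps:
√(j(210) - 4*2759) = √(210 - 4*2759) = √(210 - 11036) = √(-10826) = I*√10826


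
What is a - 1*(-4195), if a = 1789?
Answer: 5984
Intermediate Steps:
a - 1*(-4195) = 1789 - 1*(-4195) = 1789 + 4195 = 5984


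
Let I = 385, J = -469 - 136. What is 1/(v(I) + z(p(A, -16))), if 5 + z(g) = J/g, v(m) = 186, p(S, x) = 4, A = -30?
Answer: 4/119 ≈ 0.033613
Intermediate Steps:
J = -605
z(g) = -5 - 605/g
1/(v(I) + z(p(A, -16))) = 1/(186 + (-5 - 605/4)) = 1/(186 - 625/4) = 1/(119/4) = 4/119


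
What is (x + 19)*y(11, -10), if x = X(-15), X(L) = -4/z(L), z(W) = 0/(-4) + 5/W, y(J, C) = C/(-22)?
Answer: 155/11 ≈ 14.091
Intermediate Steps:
y(J, C) = -C/22 (y(J, C) = C*(-1/22) = -C/22)
z(W) = 5/W (z(W) = 0*(-¼) + 5/W = 0 + 5/W = 5/W)
X(L) = -4*L/5
x = 12 (x = -⅘*(-15) = 12)
(x + 19)*y(11, -10) = (12 + 19)*(-1/22*(-10)) = 31*(5/11) = 155/11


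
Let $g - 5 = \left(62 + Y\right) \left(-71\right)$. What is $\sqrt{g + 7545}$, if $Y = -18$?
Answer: $\sqrt{4426} \approx 66.528$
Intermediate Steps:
$g = -3119$ ($g = 5 + \left(62 - 18\right) \left(-71\right) = 5 + 44 \left(-71\right) = 5 - 3124 = -3119$)
$\sqrt{g + 7545} = \sqrt{-3119 + 7545} = \sqrt{4426}$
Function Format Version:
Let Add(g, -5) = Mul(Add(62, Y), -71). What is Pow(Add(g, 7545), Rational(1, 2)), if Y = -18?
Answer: Pow(4426, Rational(1, 2)) ≈ 66.528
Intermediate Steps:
g = -3119 (g = Add(5, Mul(Add(62, -18), -71)) = Add(5, Mul(44, -71)) = Add(5, -3124) = -3119)
Pow(Add(g, 7545), Rational(1, 2)) = Pow(Add(-3119, 7545), Rational(1, 2)) = Pow(4426, Rational(1, 2))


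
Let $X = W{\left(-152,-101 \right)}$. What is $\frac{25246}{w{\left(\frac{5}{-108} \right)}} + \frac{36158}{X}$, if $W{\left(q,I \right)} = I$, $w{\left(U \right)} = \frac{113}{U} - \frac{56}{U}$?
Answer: $- \frac{1165039}{3078} \approx -378.51$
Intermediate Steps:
$w{\left(U \right)} = \frac{57}{U}$
$X = -101$
$\frac{25246}{w{\left(\frac{5}{-108} \right)}} + \frac{36158}{X} = \frac{25246}{57 \frac{1}{5 \frac{1}{-108}}} + \frac{36158}{-101} = \frac{25246}{57 \frac{1}{5 \left(- \frac{1}{108}\right)}} + 36158 \left(- \frac{1}{101}\right) = \frac{25246}{57 \frac{1}{- \frac{5}{108}}} - 358 = \frac{25246}{57 \left(- \frac{108}{5}\right)} - 358 = \frac{25246}{- \frac{6156}{5}} - 358 = 25246 \left(- \frac{5}{6156}\right) - 358 = - \frac{63115}{3078} - 358 = - \frac{1165039}{3078}$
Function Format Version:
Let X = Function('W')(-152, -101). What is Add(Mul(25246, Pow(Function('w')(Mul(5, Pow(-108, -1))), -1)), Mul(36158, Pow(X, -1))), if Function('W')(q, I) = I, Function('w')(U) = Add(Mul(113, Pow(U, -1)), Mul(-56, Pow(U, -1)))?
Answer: Rational(-1165039, 3078) ≈ -378.51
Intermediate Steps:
Function('w')(U) = Mul(57, Pow(U, -1))
X = -101
Add(Mul(25246, Pow(Function('w')(Mul(5, Pow(-108, -1))), -1)), Mul(36158, Pow(X, -1))) = Add(Mul(25246, Pow(Mul(57, Pow(Mul(5, Pow(-108, -1)), -1)), -1)), Mul(36158, Pow(-101, -1))) = Add(Mul(25246, Pow(Mul(57, Pow(Mul(5, Rational(-1, 108)), -1)), -1)), Mul(36158, Rational(-1, 101))) = Add(Mul(25246, Pow(Mul(57, Pow(Rational(-5, 108), -1)), -1)), -358) = Add(Mul(25246, Pow(Mul(57, Rational(-108, 5)), -1)), -358) = Add(Mul(25246, Pow(Rational(-6156, 5), -1)), -358) = Add(Mul(25246, Rational(-5, 6156)), -358) = Add(Rational(-63115, 3078), -358) = Rational(-1165039, 3078)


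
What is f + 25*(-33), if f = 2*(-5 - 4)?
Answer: -843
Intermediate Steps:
f = -18 (f = 2*(-9) = -18)
f + 25*(-33) = -18 + 25*(-33) = -18 - 825 = -843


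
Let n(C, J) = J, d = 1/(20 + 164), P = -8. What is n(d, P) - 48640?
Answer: -48648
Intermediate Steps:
d = 1/184 ≈ 0.0054348
n(d, P) - 48640 = -8 - 48640 = -48648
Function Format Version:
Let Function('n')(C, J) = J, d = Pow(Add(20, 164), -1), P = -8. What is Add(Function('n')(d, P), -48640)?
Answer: -48648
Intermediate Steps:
d = Rational(1, 184) (d = Pow(184, -1) = Rational(1, 184) ≈ 0.0054348)
Add(Function('n')(d, P), -48640) = Add(-8, -48640) = -48648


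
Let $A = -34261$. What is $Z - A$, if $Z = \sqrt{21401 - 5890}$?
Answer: $34261 + \sqrt{15511} \approx 34386.0$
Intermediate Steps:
$Z = \sqrt{15511} \approx 124.54$
$Z - A = \sqrt{15511} - -34261 = \sqrt{15511} + 34261 = 34261 + \sqrt{15511}$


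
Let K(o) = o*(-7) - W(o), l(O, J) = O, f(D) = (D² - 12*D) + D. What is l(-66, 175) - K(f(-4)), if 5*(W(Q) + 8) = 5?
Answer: 347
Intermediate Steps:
W(Q) = -7 (W(Q) = -8 + (⅕)*5 = -8 + 1 = -7)
f(D) = D² - 11*D
K(o) = 7 - 7*o (K(o) = o*(-7) - 1*(-7) = -7*o + 7 = 7 - 7*o)
l(-66, 175) - K(f(-4)) = -66 - (7 - (-28)*(-11 - 4)) = -66 - (7 - (-28)*(-15)) = -66 - (7 - 7*60) = -66 - (7 - 420) = -66 - 1*(-413) = -66 + 413 = 347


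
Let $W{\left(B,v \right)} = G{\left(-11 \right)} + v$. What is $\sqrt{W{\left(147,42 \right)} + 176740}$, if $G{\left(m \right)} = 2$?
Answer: $4 \sqrt{11049} \approx 420.46$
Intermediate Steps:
$W{\left(B,v \right)} = 2 + v$
$\sqrt{W{\left(147,42 \right)} + 176740} = \sqrt{\left(2 + 42\right) + 176740} = \sqrt{44 + 176740} = \sqrt{176784} = 4 \sqrt{11049}$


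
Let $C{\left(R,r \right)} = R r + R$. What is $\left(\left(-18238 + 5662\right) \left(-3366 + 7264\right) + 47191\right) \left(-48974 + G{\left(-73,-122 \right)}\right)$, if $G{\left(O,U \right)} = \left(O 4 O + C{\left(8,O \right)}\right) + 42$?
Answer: $1380676614944$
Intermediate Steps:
$C{\left(R,r \right)} = R + R r$
$G{\left(O,U \right)} = 50 + 4 O^{2} + 8 O$ ($G{\left(O,U \right)} = \left(O 4 O + 8 \left(1 + O\right)\right) + 42 = \left(4 O O + \left(8 + 8 O\right)\right) + 42 = \left(4 O^{2} + \left(8 + 8 O\right)\right) + 42 = \left(8 + 4 O^{2} + 8 O\right) + 42 = 50 + 4 O^{2} + 8 O$)
$\left(\left(-18238 + 5662\right) \left(-3366 + 7264\right) + 47191\right) \left(-48974 + G{\left(-73,-122 \right)}\right) = \left(\left(-18238 + 5662\right) \left(-3366 + 7264\right) + 47191\right) \left(-48974 + \left(50 + 4 \left(-73\right)^{2} + 8 \left(-73\right)\right)\right) = \left(\left(-12576\right) 3898 + 47191\right) \left(-48974 + \left(50 + 4 \cdot 5329 - 584\right)\right) = \left(-49021248 + 47191\right) \left(-48974 + \left(50 + 21316 - 584\right)\right) = - 48974057 \left(-48974 + 20782\right) = \left(-48974057\right) \left(-28192\right) = 1380676614944$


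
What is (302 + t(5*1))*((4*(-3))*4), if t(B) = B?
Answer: -14736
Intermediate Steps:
(302 + t(5*1))*((4*(-3))*4) = (302 + 5*1)*((4*(-3))*4) = (302 + 5)*(-12*4) = 307*(-48) = -14736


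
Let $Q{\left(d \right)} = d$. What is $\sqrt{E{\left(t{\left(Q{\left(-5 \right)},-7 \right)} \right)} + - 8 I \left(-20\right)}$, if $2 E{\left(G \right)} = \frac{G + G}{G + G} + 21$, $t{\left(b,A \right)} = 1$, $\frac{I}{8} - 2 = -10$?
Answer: $i \sqrt{10229} \approx 101.14 i$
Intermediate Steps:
$I = -64$ ($I = 16 + 8 \left(-10\right) = 16 - 80 = -64$)
$E{\left(G \right)} = 11$ ($E{\left(G \right)} = \frac{\frac{G + G}{G + G} + 21}{2} = \frac{\frac{2 G}{2 G} + 21}{2} = \frac{2 G \frac{1}{2 G} + 21}{2} = \frac{1 + 21}{2} = \frac{1}{2} \cdot 22 = 11$)
$\sqrt{E{\left(t{\left(Q{\left(-5 \right)},-7 \right)} \right)} + - 8 I \left(-20\right)} = \sqrt{11 + \left(-8\right) \left(-64\right) \left(-20\right)} = \sqrt{11 + 512 \left(-20\right)} = \sqrt{11 - 10240} = \sqrt{-10229} = i \sqrt{10229}$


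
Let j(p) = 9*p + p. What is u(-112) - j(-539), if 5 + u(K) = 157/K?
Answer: 602963/112 ≈ 5383.6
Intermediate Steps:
u(K) = -5 + 157/K
j(p) = 10*p
u(-112) - j(-539) = (-5 + 157/(-112)) - 10*(-539) = (-5 + 157*(-1/112)) - 1*(-5390) = (-5 - 157/112) + 5390 = -717/112 + 5390 = 602963/112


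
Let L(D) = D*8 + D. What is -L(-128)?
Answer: 1152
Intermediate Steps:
L(D) = 9*D (L(D) = 8*D + D = 9*D)
-L(-128) = -9*(-128) = -1*(-1152) = 1152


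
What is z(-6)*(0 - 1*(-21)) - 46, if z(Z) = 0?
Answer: -46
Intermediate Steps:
z(-6)*(0 - 1*(-21)) - 46 = 0*(0 - 1*(-21)) - 46 = 0*(0 + 21) - 46 = 0*21 - 46 = 0 - 46 = -46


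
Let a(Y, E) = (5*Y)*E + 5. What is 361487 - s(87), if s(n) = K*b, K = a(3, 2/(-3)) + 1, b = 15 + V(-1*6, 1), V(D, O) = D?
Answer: 361523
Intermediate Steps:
a(Y, E) = 5 + 5*E*Y (a(Y, E) = 5*E*Y + 5 = 5 + 5*E*Y)
b = 9 (b = 15 - 1*6 = 15 - 6 = 9)
K = -4 (K = (5 + 5*(2/(-3))*3) + 1 = (5 + 5*(2*(-1/3))*3) + 1 = (5 + 5*(-2/3)*3) + 1 = (5 - 10) + 1 = -5 + 1 = -4)
s(n) = -36 (s(n) = -4*9 = -36)
361487 - s(87) = 361487 - 1*(-36) = 361487 + 36 = 361523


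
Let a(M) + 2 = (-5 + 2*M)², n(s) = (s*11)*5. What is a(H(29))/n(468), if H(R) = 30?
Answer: 3023/25740 ≈ 0.11744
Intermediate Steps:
n(s) = 55*s (n(s) = (11*s)*5 = 55*s)
a(M) = -2 + (-5 + 2*M)²
a(H(29))/n(468) = (-2 + (-5 + 2*30)²)/((55*468)) = (-2 + (-5 + 60)²)/25740 = (-2 + 55²)*(1/25740) = (-2 + 3025)*(1/25740) = 3023*(1/25740) = 3023/25740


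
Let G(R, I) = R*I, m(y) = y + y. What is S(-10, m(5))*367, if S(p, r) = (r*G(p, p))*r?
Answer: 3670000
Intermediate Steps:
m(y) = 2*y
G(R, I) = I*R
S(p, r) = p²*r² (S(p, r) = (r*(p*p))*r = (r*p²)*r = p²*r²)
S(-10, m(5))*367 = ((-10)²*(2*5)²)*367 = (100*10²)*367 = (100*100)*367 = 10000*367 = 3670000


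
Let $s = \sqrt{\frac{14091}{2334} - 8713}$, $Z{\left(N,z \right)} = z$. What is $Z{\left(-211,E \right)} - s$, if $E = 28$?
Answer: $28 - \frac{i \sqrt{5270185226}}{778} \approx 28.0 - 93.311 i$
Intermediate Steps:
$s = \frac{i \sqrt{5270185226}}{778}$ ($s = \sqrt{14091 \cdot \frac{1}{2334} - 8713} = \sqrt{\frac{4697}{778} - 8713} = \sqrt{- \frac{6774017}{778}} = \frac{i \sqrt{5270185226}}{778} \approx 93.311 i$)
$Z{\left(-211,E \right)} - s = 28 - \frac{i \sqrt{5270185226}}{778}$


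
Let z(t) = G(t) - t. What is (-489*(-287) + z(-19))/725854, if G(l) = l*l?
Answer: 140723/725854 ≈ 0.19387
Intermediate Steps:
G(l) = l²
z(t) = t² - t
(-489*(-287) + z(-19))/725854 = (-489*(-287) - 19*(-1 - 19))/725854 = (140343 - 19*(-20))*(1/725854) = (140343 + 380)*(1/725854) = 140723*(1/725854) = 140723/725854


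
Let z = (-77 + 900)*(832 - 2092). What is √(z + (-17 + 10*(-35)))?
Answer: I*√1037347 ≈ 1018.5*I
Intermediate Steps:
z = -1036980 (z = 823*(-1260) = -1036980)
√(z + (-17 + 10*(-35))) = √(-1036980 + (-17 + 10*(-35))) = √(-1036980 + (-17 - 350)) = √(-1036980 - 367) = √(-1037347) = I*√1037347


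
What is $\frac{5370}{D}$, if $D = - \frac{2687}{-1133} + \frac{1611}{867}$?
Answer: $\frac{879168345}{692482} \approx 1269.6$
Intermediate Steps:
$D = \frac{1384964}{327437}$ ($D = \left(-2687\right) \left(- \frac{1}{1133}\right) + 1611 \cdot \frac{1}{867} = \frac{2687}{1133} + \frac{537}{289} = \frac{1384964}{327437} \approx 4.2297$)
$\frac{5370}{D} = \frac{5370}{\frac{1384964}{327437}} = 5370 \cdot \frac{327437}{1384964} = \frac{879168345}{692482}$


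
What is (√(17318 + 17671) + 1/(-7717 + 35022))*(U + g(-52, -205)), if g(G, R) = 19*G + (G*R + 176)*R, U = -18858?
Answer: -2241226/27305 - 2241226*√34989 ≈ -4.1923e+8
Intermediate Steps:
g(G, R) = 19*G + R*(176 + G*R) (g(G, R) = 19*G + (176 + G*R)*R = 19*G + R*(176 + G*R))
(√(17318 + 17671) + 1/(-7717 + 35022))*(U + g(-52, -205)) = (√(17318 + 17671) + 1/(-7717 + 35022))*(-18858 + (19*(-52) + 176*(-205) - 52*(-205)²)) = (√34989 + 1/27305)*(-18858 + (-988 - 36080 - 52*42025)) = (√34989 + 1/27305)*(-18858 + (-988 - 36080 - 2185300)) = (1/27305 + √34989)*(-18858 - 2222368) = (1/27305 + √34989)*(-2241226) = -2241226/27305 - 2241226*√34989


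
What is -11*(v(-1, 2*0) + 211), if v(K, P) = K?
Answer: -2310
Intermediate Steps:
-11*(v(-1, 2*0) + 211) = -11*(-1 + 211) = -11*210 = -2310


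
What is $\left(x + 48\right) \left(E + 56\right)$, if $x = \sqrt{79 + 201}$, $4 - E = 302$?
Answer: $-11616 - 484 \sqrt{70} \approx -15665.0$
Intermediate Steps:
$E = -298$ ($E = 4 - 302 = -298$)
$x = 2 \sqrt{70}$ ($x = \sqrt{280} = 2 \sqrt{70} \approx 16.733$)
$\left(x + 48\right) \left(E + 56\right) = \left(2 \sqrt{70} + 48\right) \left(-298 + 56\right) = \left(48 + 2 \sqrt{70}\right) \left(-242\right) = -11616 - 484 \sqrt{70}$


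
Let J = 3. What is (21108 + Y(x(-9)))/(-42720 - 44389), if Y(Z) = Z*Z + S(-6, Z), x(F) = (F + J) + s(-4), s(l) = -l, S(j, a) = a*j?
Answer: -21124/87109 ≈ -0.24250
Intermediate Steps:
x(F) = 7 + F (x(F) = (F + 3) - 1*(-4) = (3 + F) + 4 = 7 + F)
Y(Z) = Z² - 6*Z (Y(Z) = Z*Z + Z*(-6) = Z² - 6*Z)
(21108 + Y(x(-9)))/(-42720 - 44389) = (21108 + (7 - 9)*(-6 + (7 - 9)))/(-42720 - 44389) = (21108 - 2*(-6 - 2))/(-87109) = (21108 - 2*(-8))*(-1/87109) = (21108 + 16)*(-1/87109) = 21124*(-1/87109) = -21124/87109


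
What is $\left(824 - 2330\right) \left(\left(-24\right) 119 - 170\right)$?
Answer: $4557156$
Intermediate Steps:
$\left(824 - 2330\right) \left(\left(-24\right) 119 - 170\right) = - 1506 \left(-2856 - 170\right) = \left(-1506\right) \left(-3026\right) = 4557156$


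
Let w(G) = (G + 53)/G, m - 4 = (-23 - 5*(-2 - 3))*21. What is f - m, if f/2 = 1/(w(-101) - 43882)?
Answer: -101936883/2216017 ≈ -46.000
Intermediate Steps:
m = 46 (m = 4 + (-23 - 5*(-2 - 3))*21 = 4 + (-23 - 5*(-5))*21 = 4 + (-23 + 25)*21 = 4 + 2*21 = 4 + 42 = 46)
w(G) = (53 + G)/G
f = -101/2216017 (f = 2/((53 - 101)/(-101) - 43882) = 2/(-1/101*(-48) - 43882) = 2/(48/101 - 43882) = 2/(-4432034/101) = 2*(-101/4432034) = -101/2216017 ≈ -4.5577e-5)
f - m = -101/2216017 - 1*46 = -101/2216017 - 46 = -101936883/2216017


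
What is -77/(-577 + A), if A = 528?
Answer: 11/7 ≈ 1.5714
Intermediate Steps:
-77/(-577 + A) = -77/(-577 + 528) = -77/(-49) = -1/49*(-77) = 11/7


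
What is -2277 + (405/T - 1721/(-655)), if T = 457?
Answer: -680534023/299335 ≈ -2273.5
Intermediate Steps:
-2277 + (405/T - 1721/(-655)) = -2277 + (405/457 - 1721/(-655)) = -2277 + (405*(1/457) - 1721*(-1/655)) = -2277 + (405/457 + 1721/655) = -2277 + 1051772/299335 = -680534023/299335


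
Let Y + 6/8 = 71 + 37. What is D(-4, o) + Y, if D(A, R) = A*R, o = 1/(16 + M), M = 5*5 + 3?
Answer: 4715/44 ≈ 107.16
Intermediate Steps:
Y = 429/4 (Y = -¾ + (71 + 37) = -¾ + 108 = 429/4 ≈ 107.25)
M = 28 (M = 25 + 3 = 28)
o = 1/44 (o = 1/(16 + 28) = 1/44 ≈ 0.022727)
D(-4, o) + Y = -4*1/44 + 429/4 = -1/11 + 429/4 = 4715/44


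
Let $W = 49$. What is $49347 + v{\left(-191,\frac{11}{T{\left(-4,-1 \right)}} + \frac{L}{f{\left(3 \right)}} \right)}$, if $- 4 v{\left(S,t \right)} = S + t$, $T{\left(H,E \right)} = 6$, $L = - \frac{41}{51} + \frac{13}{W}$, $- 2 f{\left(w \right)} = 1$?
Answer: $\frac{329161765}{6664} \approx 49394.0$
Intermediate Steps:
$f{\left(w \right)} = - \frac{1}{2}$ ($f{\left(w \right)} = \left(- \frac{1}{2}\right) 1 = - \frac{1}{2}$)
$L = - \frac{1346}{2499}$ ($L = - \frac{41}{51} + \frac{13}{49} = - \frac{1346}{2499} \approx -0.53862$)
$v{\left(S,t \right)} = - \frac{S}{4} - \frac{t}{4}$ ($v{\left(S,t \right)} = - \frac{S + t}{4} = - \frac{S}{4} - \frac{t}{4}$)
$49347 + v{\left(-191,\frac{11}{T{\left(-4,-1 \right)}} + \frac{L}{f{\left(3 \right)}} \right)} = 49347 - \left(- \frac{191}{4} + \frac{\frac{11}{6} - \frac{1346}{2499 \left(- \frac{1}{2}\right)}}{4}\right) = 49347 + \left(\frac{191}{4} - \frac{11 \cdot \frac{1}{6} - - \frac{2692}{2499}}{4}\right) = 49347 + \left(\frac{191}{4} - \frac{\frac{11}{6} + \frac{2692}{2499}}{4}\right) = 49347 + \left(\frac{191}{4} - \frac{4849}{6664}\right) = 49347 + \frac{313357}{6664} = \frac{329161765}{6664}$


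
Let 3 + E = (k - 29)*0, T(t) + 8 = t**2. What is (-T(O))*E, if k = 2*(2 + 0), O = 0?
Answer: -24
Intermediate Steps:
k = 4 (k = 2*2 = 4)
T(t) = -8 + t**2
E = -3 (E = -3 + (4 - 29)*0 = -3 - 25*0 = -3 + 0 = -3)
(-T(O))*E = -(-8 + 0**2)*(-3) = -(-8 + 0)*(-3) = -1*(-8)*(-3) = 8*(-3) = -24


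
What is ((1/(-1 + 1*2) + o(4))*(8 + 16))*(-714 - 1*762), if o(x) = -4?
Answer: 106272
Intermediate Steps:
((1/(-1 + 1*2) + o(4))*(8 + 16))*(-714 - 1*762) = ((1/(-1 + 1*2) - 4)*(8 + 16))*(-714 - 1*762) = ((1/(-1 + 2) - 4)*24)*(-714 - 762) = ((1/1 - 4)*24)*(-1476) = ((1 - 4)*24)*(-1476) = -3*24*(-1476) = -72*(-1476) = 106272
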